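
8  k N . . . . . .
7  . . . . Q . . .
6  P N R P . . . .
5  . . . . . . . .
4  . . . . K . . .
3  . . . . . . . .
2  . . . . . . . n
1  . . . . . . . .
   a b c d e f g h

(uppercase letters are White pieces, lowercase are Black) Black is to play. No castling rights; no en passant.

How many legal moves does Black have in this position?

1

Black to move; king on a8.
In check: yes, from the white knight on b6.
Legal moves: Kxb8.
Count: 1.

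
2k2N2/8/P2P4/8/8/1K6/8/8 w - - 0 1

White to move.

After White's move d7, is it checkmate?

After d7: black king on c8; in check: yes, from the white pawn on d7.
Black has 3 legal replies: Kd8, Kb8, Kc7.
In check but a legal move exists → not checkmate.

no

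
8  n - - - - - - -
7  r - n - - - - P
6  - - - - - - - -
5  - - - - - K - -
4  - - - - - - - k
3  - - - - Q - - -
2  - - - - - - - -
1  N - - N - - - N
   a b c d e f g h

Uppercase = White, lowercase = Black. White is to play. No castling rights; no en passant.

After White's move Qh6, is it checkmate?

After Qh6: black king on h4; in check: yes, from the white queen on h6.
King squares — g3: attacked by Nh1; h3: attacked by Qh6; g4: attacked by Kf5; g5: attacked by Kf5; h5: attacked by Qh6.
Black has no legal moves → checkmate.

yes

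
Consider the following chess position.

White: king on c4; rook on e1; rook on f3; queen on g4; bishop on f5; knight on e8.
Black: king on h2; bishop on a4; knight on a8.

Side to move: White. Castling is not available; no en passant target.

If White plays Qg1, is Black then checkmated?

After Qg1: black king on h2; in check: yes, from the white queen on g1.
King squares — g1: attacked by Re1; h1: attacked by Qg1; g2: attacked by Qg1; g3: attacked by Qg1; h3: attacked by Rf3.
Black has no legal moves → checkmate.

yes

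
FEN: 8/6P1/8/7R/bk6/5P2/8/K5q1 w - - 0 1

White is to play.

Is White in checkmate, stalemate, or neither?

White to move; white king on a1.
In check: yes, from the black queen on g1.
Legal moves for White: Kb2, Ka2.
White is in check but has 2 legal moves → neither.

neither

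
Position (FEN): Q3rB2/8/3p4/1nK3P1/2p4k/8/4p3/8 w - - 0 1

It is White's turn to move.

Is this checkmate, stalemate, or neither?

neither

White to move; white king on c5.
In check: yes, from the black pawn on d6.
King squares — b4: available; c4: available; d4: attacked by Nb5; b5: available; d5: available; b6: available; c6: available; d6: attacked by Nb5.
Legal moves for White: Kc6, Kb6, Kd5, Kxb5, Kxc4, Kb4, Bxd6.
White is in check but has 7 legal moves → neither.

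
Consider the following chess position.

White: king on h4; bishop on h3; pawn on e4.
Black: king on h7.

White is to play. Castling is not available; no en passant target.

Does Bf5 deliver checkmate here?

no

After Bf5: black king on h7; in check: yes, from the white bishop on f5.
Black has 4 legal replies: Kh8, Kg8, Kg7, Kh6.
In check but a legal move exists → not checkmate.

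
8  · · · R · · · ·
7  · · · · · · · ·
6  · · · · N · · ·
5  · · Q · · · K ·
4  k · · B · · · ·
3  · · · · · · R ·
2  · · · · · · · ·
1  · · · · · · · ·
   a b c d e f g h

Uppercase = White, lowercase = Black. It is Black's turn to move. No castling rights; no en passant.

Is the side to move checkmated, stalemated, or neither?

Black to move; black king on a4.
In check: no.
King squares — a3: attacked by Rg3; b3: attacked by Rg3; b4: attacked by Qc5; a5: attacked by Qc5; b5: attacked by Qc5.
Legal moves for Black: none.
Not in check and no legal moves → stalemate.

stalemate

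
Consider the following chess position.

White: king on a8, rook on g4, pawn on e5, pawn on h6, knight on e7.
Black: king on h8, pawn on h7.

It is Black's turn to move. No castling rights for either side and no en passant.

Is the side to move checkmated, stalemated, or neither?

Black to move; black king on h8.
In check: no.
King squares — g7: attacked by Rg4; h7: own pawn; g8: attacked by Rg4.
Legal moves for Black: none.
Not in check and no legal moves → stalemate.

stalemate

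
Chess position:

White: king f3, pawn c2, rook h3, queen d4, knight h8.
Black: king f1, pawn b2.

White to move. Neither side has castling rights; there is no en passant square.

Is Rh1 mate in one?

yes

After Rh1: black king on f1; in check: yes, from the white rook on h1.
King squares — e1: attacked by Rh1; g1: attacked by Rh1; e2: attacked by Kf3; f2: attacked by Kf3; g2: attacked by Kf3.
Black has no legal moves → checkmate.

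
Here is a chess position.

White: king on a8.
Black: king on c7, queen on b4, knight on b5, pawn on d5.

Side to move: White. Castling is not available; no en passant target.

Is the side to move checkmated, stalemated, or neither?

stalemate

White to move; white king on a8.
In check: no.
King squares — a7: attacked by Nb5; b7: attacked by Kc7; b8: attacked by Kc7.
Legal moves for White: none.
Not in check and no legal moves → stalemate.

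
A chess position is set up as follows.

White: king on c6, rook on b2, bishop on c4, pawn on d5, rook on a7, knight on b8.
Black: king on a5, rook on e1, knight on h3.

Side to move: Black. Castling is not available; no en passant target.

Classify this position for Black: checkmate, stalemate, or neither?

Black to move; black king on a5.
In check: yes, from the white rook on a7.
King squares — a4: attacked by Ra7; b4: attacked by Rb2; b5: attacked by Rb2; a6: attacked by Bc4; b6: attacked by Rb2.
Legal moves for Black: none.
In check with no legal moves → checkmate.

checkmate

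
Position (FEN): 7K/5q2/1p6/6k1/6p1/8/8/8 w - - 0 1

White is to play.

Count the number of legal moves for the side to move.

0

White to move; king on h8.
In check: no.
Legal moves: none.
Count: 0.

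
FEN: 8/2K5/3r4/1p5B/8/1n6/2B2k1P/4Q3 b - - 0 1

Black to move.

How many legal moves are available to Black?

2

Black to move; king on f2.
In check: yes, from the white queen on e1.
Legal moves: Kg2, Kxe1.
Count: 2.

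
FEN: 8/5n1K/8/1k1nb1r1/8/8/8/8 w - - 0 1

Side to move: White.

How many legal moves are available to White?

0

White to move; king on h7.
In check: no.
Legal moves: none.
Count: 0.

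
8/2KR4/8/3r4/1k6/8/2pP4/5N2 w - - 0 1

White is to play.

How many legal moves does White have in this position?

White to move; king on c7.
In check: no.
Legal moves: Rd8, Rh7, Rg7, Rf7, Re7, Rd6, Rxd5, Kd8, Kc8, Kb8, Kb7, Kc6, Kb6, Ng3, Ne3, Nh2, d3, d4.
Count: 18.

18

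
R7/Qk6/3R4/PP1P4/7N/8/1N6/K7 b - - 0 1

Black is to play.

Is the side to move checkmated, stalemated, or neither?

checkmate

Black to move; black king on b7.
In check: yes, from the white queen on a7.
King squares — a6: attacked by Pb5; b6: attacked by Pa5; c6: attacked by Pb5; a7: attacked by Ra8; c7: attacked by Qa7; a8: attacked by Qa7; b8: attacked by Qa7; c8: attacked by Ra8.
Legal moves for Black: none.
In check with no legal moves → checkmate.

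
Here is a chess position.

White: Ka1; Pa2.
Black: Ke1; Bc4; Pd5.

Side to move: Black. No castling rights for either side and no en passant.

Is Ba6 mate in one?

no

After Ba6: white king on a1; in check: no.
White is not in check, so this cannot be checkmate.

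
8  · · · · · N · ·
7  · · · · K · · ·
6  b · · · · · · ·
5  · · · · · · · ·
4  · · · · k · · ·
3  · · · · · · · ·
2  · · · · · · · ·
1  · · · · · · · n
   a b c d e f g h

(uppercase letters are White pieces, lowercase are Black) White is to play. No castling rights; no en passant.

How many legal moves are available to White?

11

White to move; king on e7.
In check: no.
Legal moves: Nh7, Nd7, Ng6, Ne6, Ke8, Kd8, Kf7, Kd7, Kf6, Ke6, Kd6.
Count: 11.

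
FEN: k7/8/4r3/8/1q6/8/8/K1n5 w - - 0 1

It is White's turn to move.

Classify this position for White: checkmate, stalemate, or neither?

White to move; white king on a1.
In check: no.
King squares — b1: attacked by Qb4; a2: attacked by Nc1; b2: attacked by Qb4.
Legal moves for White: none.
Not in check and no legal moves → stalemate.

stalemate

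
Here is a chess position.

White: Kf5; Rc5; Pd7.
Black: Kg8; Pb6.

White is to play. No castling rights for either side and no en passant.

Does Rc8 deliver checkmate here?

no

After Rc8: black king on g8; in check: yes, from the white rook on c8.
Black has 3 legal replies: Kh7, Kg7, Kf7.
In check but a legal move exists → not checkmate.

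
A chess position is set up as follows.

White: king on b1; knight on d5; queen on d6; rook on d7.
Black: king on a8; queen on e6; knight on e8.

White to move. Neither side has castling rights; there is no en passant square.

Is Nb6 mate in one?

After Nb6: black king on a8; in check: yes, from the white knight on b6.
King squares — a7: attacked by Rd7; b7: attacked by Rd7; b8: attacked by Qd6.
Black has no legal moves → checkmate.

yes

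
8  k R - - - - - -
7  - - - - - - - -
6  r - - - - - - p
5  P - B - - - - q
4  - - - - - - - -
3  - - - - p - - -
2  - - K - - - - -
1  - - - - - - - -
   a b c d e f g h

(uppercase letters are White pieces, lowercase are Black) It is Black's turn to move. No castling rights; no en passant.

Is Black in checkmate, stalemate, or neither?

neither

Black to move; black king on a8.
In check: yes, from the white rook on b8.
Legal moves for Black: Kxb8.
Black is in check but has 1 legal move → neither.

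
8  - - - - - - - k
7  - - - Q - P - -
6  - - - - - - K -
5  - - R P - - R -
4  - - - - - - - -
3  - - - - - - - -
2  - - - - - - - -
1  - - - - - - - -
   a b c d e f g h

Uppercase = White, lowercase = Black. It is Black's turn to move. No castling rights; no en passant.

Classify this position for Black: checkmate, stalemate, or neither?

Black to move; black king on h8.
In check: no.
King squares — g7: attacked by Kg6; h7: attacked by Kg6; g8: attacked by Pf7.
Legal moves for Black: none.
Not in check and no legal moves → stalemate.

stalemate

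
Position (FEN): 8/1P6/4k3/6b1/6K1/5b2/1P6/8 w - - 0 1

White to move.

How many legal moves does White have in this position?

White to move; king on g4.
In check: yes, from the black bishop on f3.
Legal moves: Kxg5, Kh3, Kg3, Kxf3.
Count: 4.

4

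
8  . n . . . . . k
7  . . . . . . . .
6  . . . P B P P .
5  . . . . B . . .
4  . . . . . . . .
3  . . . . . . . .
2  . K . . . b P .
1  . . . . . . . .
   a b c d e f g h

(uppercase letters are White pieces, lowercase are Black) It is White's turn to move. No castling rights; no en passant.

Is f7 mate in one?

yes

After f7: black king on h8; in check: yes, from the white bishop on e5.
King squares — g7: attacked by Be5; h7: attacked by Pg6; g8: attacked by Pf7.
Black has no legal moves → checkmate.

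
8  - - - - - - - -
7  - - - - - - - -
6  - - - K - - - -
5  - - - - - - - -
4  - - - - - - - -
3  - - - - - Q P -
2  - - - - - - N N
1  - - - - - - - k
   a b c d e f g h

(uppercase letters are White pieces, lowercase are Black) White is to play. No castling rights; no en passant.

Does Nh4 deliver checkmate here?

After Nh4: black king on h1; in check: yes, from the white queen on f3.
Black has 2 legal replies: Kxh2, Kg1.
In check but a legal move exists → not checkmate.

no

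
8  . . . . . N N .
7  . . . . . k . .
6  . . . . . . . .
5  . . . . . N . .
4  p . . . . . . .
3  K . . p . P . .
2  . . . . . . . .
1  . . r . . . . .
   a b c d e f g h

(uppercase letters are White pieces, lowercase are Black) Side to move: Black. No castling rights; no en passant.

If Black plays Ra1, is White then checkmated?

After Ra1: white king on a3; in check: yes, from the black rook on a1.
White has 2 legal replies: Kb4, Kb2.
In check but a legal move exists → not checkmate.

no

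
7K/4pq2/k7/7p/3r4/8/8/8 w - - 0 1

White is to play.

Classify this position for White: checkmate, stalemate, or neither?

stalemate

White to move; white king on h8.
In check: no.
King squares — g7: attacked by Qf7; h7: attacked by Qf7; g8: attacked by Qf7.
Legal moves for White: none.
Not in check and no legal moves → stalemate.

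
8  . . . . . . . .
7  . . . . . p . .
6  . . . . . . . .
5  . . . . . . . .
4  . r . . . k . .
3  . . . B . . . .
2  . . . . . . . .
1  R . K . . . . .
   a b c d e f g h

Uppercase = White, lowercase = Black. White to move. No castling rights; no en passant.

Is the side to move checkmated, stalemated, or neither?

White to move; white king on c1.
In check: no.
Legal moves for White include: Bh7, Bg6, Ba6, Bf5, Bb5, Be4, Bc4, Be2, Bc2, Bf1, Bb1, Kd2, Kc2, Kd1, Ra8, Ra7, Ra6, Ra5, ... (list truncated; more exist).
White has legal moves and is not in check → neither.

neither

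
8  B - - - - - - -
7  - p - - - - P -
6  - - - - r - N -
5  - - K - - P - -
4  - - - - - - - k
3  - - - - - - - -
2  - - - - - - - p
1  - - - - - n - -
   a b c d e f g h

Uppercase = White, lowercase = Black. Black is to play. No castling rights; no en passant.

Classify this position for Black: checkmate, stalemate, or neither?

Black to move; black king on h4.
In check: yes, from the white knight on g6.
King squares — g3: available; h3: available; g4: available; g5: available; h5: available.
Legal moves for Black: Kh5, Kg5, Kg4, Kh3, Kg3, Rxg6.
Black is in check but has 6 legal moves → neither.

neither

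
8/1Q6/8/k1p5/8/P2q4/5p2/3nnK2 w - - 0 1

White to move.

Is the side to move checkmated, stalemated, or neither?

checkmate

White to move; white king on f1.
In check: yes, from the black queen on d3.
King squares — e1: attacked by Pf2; g1: attacked by Pf2; e2: attacked by Qd3; f2: attacked by Nd1; g2: attacked by Ne1.
Legal moves for White: none.
In check with no legal moves → checkmate.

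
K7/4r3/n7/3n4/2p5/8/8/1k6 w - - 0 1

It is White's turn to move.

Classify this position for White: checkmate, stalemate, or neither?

White to move; white king on a8.
In check: no.
King squares — a7: attacked by Re7; b7: attacked by Re7; b8: attacked by Na6.
Legal moves for White: none.
Not in check and no legal moves → stalemate.

stalemate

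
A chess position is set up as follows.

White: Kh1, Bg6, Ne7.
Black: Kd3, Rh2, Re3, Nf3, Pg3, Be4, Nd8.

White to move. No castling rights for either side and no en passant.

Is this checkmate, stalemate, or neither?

checkmate

White to move; white king on h1.
In check: yes, from the black rook on h2.
King squares — g1: attacked by Nf3; g2: attacked by Rh2; h2: attacked by Nf3.
Legal moves for White: none.
In check with no legal moves → checkmate.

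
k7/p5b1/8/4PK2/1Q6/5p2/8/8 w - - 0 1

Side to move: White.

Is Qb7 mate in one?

no

After Qb7: black king on a8; in check: yes, from the white queen on b7.
Black has 1 legal reply: Kxb7.
In check but a legal move exists → not checkmate.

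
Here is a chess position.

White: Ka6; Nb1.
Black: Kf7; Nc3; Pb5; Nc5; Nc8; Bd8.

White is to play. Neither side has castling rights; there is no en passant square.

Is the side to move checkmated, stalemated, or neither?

White to move; white king on a6.
In check: yes, from the black knight on c5.
King squares — a5: attacked by Bd8; b5: attacked by Nc3; b6: attacked by Nc8; a7: attacked by Nc8; b7: attacked by Nc5.
Legal moves for White: none.
In check with no legal moves → checkmate.

checkmate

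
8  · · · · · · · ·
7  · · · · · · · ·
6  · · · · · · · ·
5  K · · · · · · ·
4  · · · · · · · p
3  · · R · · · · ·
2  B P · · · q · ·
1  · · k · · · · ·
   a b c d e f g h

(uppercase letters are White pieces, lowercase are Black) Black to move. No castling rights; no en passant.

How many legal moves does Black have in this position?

4

Black to move; king on c1.
In check: yes, from the white rook on c3.
Legal moves: Kd2, Kxb2, Kd1, Qc2.
Count: 4.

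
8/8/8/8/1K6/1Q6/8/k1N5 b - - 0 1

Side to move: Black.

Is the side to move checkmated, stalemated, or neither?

Black to move; black king on a1.
In check: no.
King squares — b1: attacked by Qb3; a2: attacked by Nc1; b2: attacked by Qb3.
Legal moves for Black: none.
Not in check and no legal moves → stalemate.

stalemate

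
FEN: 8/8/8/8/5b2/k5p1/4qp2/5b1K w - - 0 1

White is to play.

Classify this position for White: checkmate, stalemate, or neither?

stalemate

White to move; white king on h1.
In check: no.
King squares — g1: attacked by Pf2; g2: attacked by Bf1; h2: attacked by Pg3.
Legal moves for White: none.
Not in check and no legal moves → stalemate.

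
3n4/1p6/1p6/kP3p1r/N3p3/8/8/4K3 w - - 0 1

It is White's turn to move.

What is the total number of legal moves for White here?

White to move; king on e1.
In check: no.
Legal moves: Nxb6, Nc5, Nc3, Nb2, Kf2, Ke2, Kd2, Kf1, Kd1.
Count: 9.

9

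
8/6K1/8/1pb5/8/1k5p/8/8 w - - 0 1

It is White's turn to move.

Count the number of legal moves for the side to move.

White to move; king on g7.
In check: no.
Legal moves: Kh8, Kg8, Kh7, Kf7, Kh6, Kg6, Kf6.
Count: 7.

7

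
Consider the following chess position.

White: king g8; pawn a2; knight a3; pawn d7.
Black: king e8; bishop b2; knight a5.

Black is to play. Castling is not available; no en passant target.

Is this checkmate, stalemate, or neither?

neither

Black to move; black king on e8.
In check: yes, from the white pawn on d7.
Legal moves for Black: Kd8, Ke7, Kxd7.
Black is in check but has 3 legal moves → neither.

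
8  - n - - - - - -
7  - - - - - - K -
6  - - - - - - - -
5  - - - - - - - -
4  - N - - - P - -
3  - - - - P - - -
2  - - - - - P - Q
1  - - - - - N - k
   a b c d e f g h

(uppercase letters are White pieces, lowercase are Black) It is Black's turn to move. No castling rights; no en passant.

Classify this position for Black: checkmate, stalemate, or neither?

Black to move; black king on h1.
In check: yes, from the white queen on h2.
King squares — g1: attacked by Qh2; g2: attacked by Qh2; h2: attacked by Nf1.
Legal moves for Black: none.
In check with no legal moves → checkmate.

checkmate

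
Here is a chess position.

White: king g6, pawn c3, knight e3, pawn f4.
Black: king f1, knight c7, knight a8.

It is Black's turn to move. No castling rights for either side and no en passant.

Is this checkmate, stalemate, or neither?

Black to move; black king on f1.
In check: yes, from the white knight on e3.
Legal moves for Black: Kf2, Ke2, Kg1, Ke1.
Black is in check but has 4 legal moves → neither.

neither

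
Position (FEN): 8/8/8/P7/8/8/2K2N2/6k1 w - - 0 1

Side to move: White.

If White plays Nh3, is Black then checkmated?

After Nh3: black king on g1; in check: yes, from the white knight on h3.
Black has 4 legal replies: Kh2, Kg2, Kh1, Kf1.
In check but a legal move exists → not checkmate.

no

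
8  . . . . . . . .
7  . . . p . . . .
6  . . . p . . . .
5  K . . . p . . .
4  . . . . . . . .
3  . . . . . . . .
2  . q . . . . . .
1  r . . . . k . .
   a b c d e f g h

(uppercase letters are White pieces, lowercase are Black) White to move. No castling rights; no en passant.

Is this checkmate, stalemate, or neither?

White to move; white king on a5.
In check: yes, from the black rook on a1.
King squares — a4: attacked by Ra1; b4: attacked by Qb2; b5: attacked by Qb2; a6: attacked by Ra1; b6: attacked by Qb2.
Legal moves for White: none.
In check with no legal moves → checkmate.

checkmate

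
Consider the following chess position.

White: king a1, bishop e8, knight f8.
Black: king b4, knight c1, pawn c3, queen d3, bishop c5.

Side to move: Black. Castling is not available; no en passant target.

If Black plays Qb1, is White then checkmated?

After Qb1: white king on a1; in check: yes, from the black queen on b1.
White has 1 legal reply: Kxb1.
In check but a legal move exists → not checkmate.

no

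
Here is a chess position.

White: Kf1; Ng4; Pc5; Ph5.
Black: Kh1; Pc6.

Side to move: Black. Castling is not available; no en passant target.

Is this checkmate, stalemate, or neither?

stalemate

Black to move; black king on h1.
In check: no.
King squares — g1: attacked by Kf1; g2: attacked by Kf1; h2: attacked by Ng4.
Legal moves for Black: none.
Not in check and no legal moves → stalemate.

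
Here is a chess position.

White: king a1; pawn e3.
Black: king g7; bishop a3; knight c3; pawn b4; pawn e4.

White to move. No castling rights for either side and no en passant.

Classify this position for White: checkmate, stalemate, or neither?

White to move; white king on a1.
In check: no.
King squares — b1: attacked by Nc3; a2: attacked by Nc3; b2: attacked by Ba3.
Legal moves for White: none.
Not in check and no legal moves → stalemate.

stalemate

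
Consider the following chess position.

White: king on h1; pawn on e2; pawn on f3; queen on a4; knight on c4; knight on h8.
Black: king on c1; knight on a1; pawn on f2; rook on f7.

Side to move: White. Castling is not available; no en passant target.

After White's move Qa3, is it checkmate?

After Qa3: black king on c1; in check: yes, from the white queen on a3.
Black has 3 legal replies: Kc2, Kd1, Kb1.
In check but a legal move exists → not checkmate.

no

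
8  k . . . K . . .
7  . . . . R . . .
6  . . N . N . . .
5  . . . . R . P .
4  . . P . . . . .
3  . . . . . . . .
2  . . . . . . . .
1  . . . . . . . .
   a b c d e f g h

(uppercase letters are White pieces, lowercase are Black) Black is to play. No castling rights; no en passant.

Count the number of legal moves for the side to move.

Black to move; king on a8.
In check: no.
Legal moves: none.
Count: 0.

0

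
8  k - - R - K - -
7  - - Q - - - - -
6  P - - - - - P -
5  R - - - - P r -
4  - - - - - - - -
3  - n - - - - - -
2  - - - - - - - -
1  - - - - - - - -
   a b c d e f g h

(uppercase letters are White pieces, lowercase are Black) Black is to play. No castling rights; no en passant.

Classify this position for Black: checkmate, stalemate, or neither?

Black to move; black king on a8.
In check: yes, from the white rook on d8.
King squares — a7: attacked by Qc7; b7: attacked by Pa6; b8: attacked by Qc7.
Legal moves for Black: none.
In check with no legal moves → checkmate.

checkmate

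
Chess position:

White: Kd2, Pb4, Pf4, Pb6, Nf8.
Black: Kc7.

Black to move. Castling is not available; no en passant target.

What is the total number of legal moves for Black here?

7

Black to move; king on c7.
In check: yes, from the white pawn on b6.
Legal moves: Kd8, Kc8, Kb8, Kb7, Kd6, Kc6, Kxb6.
Count: 7.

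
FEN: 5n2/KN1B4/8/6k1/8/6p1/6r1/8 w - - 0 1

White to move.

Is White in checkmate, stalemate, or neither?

White to move; white king on a7.
In check: no.
Legal moves for White: Be8, Bc8, Be6, Bc6, Bf5, Bb5, Bg4, Ba4, Bh3, Nd8, Nd6, Nc5, Na5, Kb8, Ka8, Kb6, Ka6.
White has 17 legal moves and is not in check → neither.

neither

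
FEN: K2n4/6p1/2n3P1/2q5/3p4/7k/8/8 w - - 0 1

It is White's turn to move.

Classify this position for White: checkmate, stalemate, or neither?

White to move; white king on a8.
In check: no.
King squares — a7: attacked by Qc5; b7: attacked by Nd8; b8: attacked by Nc6.
Legal moves for White: none.
Not in check and no legal moves → stalemate.

stalemate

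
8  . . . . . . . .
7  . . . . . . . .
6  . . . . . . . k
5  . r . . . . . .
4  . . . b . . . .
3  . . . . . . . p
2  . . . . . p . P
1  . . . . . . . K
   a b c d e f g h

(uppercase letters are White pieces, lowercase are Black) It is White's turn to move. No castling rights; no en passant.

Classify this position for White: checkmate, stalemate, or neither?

stalemate

White to move; white king on h1.
In check: no.
King squares — g1: attacked by Pf2; g2: attacked by Ph3; h2: own pawn.
Legal moves for White: none.
Not in check and no legal moves → stalemate.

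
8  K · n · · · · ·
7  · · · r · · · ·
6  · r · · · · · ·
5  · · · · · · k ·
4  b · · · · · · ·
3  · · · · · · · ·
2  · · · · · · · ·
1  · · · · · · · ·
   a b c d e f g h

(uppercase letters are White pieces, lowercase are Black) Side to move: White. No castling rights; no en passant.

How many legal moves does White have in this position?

White to move; king on a8.
In check: no.
Legal moves: none.
Count: 0.

0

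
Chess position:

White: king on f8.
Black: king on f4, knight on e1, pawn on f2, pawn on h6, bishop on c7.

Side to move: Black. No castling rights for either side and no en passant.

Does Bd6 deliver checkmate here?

no

After Bd6: white king on f8; in check: yes, from the black bishop on d6.
White has 4 legal replies: Kg8, Ke8, Kg7, Kf7.
In check but a legal move exists → not checkmate.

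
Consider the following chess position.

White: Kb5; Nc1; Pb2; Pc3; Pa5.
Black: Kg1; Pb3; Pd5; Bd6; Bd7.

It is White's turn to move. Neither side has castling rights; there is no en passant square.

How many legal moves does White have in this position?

White to move; king on b5.
In check: yes, from the black bishop on d7.
Legal moves: Kb6, Ka6.
Count: 2.

2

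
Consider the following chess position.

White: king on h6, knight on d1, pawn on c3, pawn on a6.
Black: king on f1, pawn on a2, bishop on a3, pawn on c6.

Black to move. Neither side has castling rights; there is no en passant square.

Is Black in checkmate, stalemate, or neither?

neither

Black to move; black king on f1.
In check: no.
Legal moves for Black: Bf8+, Be7, Bd6, Bc5, Bb4, Bb2, Bc1+, Kg2, Ke2, Kg1, Ke1, c5, a1=Q, a1=R, a1=B, a1=N.
Black has 16 legal moves and is not in check → neither.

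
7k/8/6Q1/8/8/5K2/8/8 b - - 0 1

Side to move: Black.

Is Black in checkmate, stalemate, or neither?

stalemate

Black to move; black king on h8.
In check: no.
King squares — g7: attacked by Qg6; h7: attacked by Qg6; g8: attacked by Qg6.
Legal moves for Black: none.
Not in check and no legal moves → stalemate.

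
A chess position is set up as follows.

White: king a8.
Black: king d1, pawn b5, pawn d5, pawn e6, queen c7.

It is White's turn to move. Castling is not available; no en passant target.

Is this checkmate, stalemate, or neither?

stalemate

White to move; white king on a8.
In check: no.
King squares — a7: attacked by Qc7; b7: attacked by Qc7; b8: attacked by Qc7.
Legal moves for White: none.
Not in check and no legal moves → stalemate.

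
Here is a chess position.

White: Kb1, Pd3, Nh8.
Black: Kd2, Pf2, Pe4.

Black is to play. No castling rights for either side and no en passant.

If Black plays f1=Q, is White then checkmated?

After f1=Q: white king on b1; in check: yes, from the black queen on f1.
White has 2 legal replies: Kb2, Ka2.
In check but a legal move exists → not checkmate.

no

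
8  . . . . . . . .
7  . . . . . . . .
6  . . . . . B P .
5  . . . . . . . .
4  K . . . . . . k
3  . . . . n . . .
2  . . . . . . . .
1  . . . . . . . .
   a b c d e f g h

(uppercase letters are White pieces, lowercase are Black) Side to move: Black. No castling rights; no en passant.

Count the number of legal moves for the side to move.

4

Black to move; king on h4.
In check: yes, from the white bishop on f6.
Legal moves: Kh5, Kg4, Kh3, Kg3.
Count: 4.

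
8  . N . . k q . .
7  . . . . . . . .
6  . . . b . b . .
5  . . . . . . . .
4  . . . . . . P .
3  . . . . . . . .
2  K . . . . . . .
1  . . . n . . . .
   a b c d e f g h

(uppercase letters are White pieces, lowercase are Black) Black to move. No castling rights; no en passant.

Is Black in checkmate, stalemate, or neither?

neither

Black to move; black king on e8.
In check: no.
Legal moves for Black include: Qh8, Qg8+, Qg7, Qf7+, Qe7, Qh6, Kd8, Kf7, Ke7, Bh8, Bd8, Bg7, Bfe7, Bg5, Bfe5, Bh4, Bd4, Bc3, ... (list truncated; more exist).
Black has legal moves and is not in check → neither.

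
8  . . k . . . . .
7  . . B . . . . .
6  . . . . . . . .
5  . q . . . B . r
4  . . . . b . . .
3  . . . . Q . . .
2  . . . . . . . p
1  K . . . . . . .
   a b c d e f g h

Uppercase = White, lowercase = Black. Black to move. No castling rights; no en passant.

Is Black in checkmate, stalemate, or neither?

Black to move; black king on c8.
In check: yes, from the white bishop on f5.
Legal moves for Black: Kxc7, Kb7, Rxf5, Qd7, Qxf5, Bxf5.
Black is in check but has 6 legal moves → neither.

neither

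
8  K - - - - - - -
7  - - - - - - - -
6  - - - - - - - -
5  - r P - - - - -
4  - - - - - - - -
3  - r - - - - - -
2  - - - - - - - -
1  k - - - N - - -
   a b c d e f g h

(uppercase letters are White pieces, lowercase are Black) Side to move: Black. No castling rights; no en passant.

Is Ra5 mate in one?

After Ra5: white king on a8; in check: yes, from the black rook on a5.
King squares — a7: attacked by Ra5; b7: attacked by Rb3; b8: attacked by Rb3.
White has no legal moves → checkmate.

yes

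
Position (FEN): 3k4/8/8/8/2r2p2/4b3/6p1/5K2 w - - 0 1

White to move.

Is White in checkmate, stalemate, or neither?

neither

White to move; white king on f1.
In check: yes, from the black pawn on g2.
King squares — e1: available; g1: attacked by Be3; e2: available; f2: attacked by Be3; g2: available.
Legal moves for White: Kxg2, Ke2, Ke1.
White is in check but has 3 legal moves → neither.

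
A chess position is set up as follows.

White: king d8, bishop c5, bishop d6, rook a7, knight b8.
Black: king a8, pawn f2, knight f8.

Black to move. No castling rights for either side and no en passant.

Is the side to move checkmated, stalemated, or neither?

Black to move; black king on a8.
In check: yes, from the white rook on a7.
King squares — a7: attacked by Bc5; b7: attacked by Ra7; b8: attacked by Bd6.
Legal moves for Black: none.
In check with no legal moves → checkmate.

checkmate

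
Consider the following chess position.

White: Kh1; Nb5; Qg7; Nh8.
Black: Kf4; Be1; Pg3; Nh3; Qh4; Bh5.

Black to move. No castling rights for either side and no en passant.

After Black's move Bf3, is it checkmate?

After Bf3: white king on h1; in check: yes, from the black bishop on f3.
King squares — g1: attacked by Nh3; g2: attacked by Bf3; h2: attacked by Pg3.
White has no legal moves → checkmate.

yes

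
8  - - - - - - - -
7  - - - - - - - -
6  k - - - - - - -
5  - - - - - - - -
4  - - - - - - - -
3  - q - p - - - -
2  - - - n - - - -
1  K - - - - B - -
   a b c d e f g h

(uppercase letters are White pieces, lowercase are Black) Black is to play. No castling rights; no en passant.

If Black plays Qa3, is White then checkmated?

After Qa3: white king on a1; in check: yes, from the black queen on a3.
King squares — b1: attacked by Nd2; a2: attacked by Qa3; b2: attacked by Qa3.
White has no legal moves → checkmate.

yes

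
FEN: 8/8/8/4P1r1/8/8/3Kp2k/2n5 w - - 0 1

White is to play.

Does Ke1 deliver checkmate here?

After Ke1: black king on h2; in check: no.
Black is not in check, so this cannot be checkmate.

no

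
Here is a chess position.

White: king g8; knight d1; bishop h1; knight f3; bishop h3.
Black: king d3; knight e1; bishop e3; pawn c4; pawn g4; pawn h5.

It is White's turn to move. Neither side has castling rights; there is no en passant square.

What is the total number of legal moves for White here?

21

White to move; king on g8.
In check: no.
Legal moves: Kh8, Kf8, Kh7, Kg7, Kf7, Bxg4, B3g2, Bf1+, Ng5, Ne5+, Nh4, Nd4, Nh2, Nd2, Ng1, Nxe1+, B1g2, Nxe3, Nc3, Nf2+, Nb2+.
Count: 21.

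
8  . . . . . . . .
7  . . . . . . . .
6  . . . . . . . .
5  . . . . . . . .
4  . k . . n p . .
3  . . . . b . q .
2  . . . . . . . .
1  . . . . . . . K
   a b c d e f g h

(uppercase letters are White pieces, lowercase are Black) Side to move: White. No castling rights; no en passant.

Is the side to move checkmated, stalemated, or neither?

White to move; white king on h1.
In check: no.
King squares — g1: attacked by Be3; g2: attacked by Qg3; h2: attacked by Qg3.
Legal moves for White: none.
Not in check and no legal moves → stalemate.

stalemate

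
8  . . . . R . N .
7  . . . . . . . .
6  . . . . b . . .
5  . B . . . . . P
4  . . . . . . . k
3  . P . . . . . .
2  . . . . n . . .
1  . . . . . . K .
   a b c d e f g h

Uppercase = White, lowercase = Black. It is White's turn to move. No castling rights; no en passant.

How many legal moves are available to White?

White to move; king on g1.
In check: yes, from the black knight on e2.
Legal moves: Kh2, Kg2, Kf2, Kh1, Kf1, Bxe2.
Count: 6.

6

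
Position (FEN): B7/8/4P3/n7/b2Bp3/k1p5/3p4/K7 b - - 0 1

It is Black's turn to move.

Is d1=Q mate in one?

After d1=Q: white king on a1; in check: yes, from the black queen on d1.
King squares — b1: attacked by Qd1; a2: attacked by Ka3; b2: attacked by Ka3.
White has no legal moves → checkmate.

yes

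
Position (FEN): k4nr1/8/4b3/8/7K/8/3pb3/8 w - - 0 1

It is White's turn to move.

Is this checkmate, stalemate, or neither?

stalemate

White to move; white king on h4.
In check: no.
King squares — g3: attacked by Rg8; h3: attacked by Be6; g4: attacked by Be2; g5: attacked by Rg8; h5: attacked by Be2.
Legal moves for White: none.
Not in check and no legal moves → stalemate.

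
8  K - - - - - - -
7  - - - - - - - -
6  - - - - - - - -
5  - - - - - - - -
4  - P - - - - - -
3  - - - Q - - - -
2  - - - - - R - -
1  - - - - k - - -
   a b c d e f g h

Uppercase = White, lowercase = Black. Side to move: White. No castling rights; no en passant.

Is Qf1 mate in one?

yes

After Qf1: black king on e1; in check: yes, from the white queen on f1.
King squares — d1: attacked by Qf1; f1: attacked by Rf2; d2: attacked by Rf2; e2: attacked by Qf1; f2: attacked by Qf1.
Black has no legal moves → checkmate.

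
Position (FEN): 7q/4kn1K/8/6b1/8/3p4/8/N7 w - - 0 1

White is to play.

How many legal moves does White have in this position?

White to move; king on h7.
In check: yes, from the black queen on h8.
Legal moves: Kg6.
Count: 1.

1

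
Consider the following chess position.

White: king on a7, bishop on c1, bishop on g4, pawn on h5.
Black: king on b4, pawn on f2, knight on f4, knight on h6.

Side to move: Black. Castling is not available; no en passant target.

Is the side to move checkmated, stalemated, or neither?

Black to move; black king on b4.
In check: no.
Legal moves for Black include: Ng8, Nf7, Nf5, Nxg4, Ng6, Ne6, Nxh5, Nd5, Nh3, Nd3, Ng2, Ne2, Kc5, Kb5, Ka5, Kc4, Ka4, Kc3, ... (list truncated; more exist).
Black has legal moves and is not in check → neither.

neither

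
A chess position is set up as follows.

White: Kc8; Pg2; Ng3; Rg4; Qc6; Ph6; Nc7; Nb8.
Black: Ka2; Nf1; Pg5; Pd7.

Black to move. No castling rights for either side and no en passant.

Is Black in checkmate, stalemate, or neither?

neither

Black to move; black king on a2.
In check: no.
Legal moves for Black: Kb3, Ka3, Kb2, Kb1, Ka1, Nxg3, Ne3, Nh2, Nd2, dxc6, d6, d5.
Black has 12 legal moves and is not in check → neither.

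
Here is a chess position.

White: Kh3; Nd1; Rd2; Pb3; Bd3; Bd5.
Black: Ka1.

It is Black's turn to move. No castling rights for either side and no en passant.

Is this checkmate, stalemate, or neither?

Black to move; black king on a1.
In check: no.
King squares — b1: attacked by Bd3; a2: attacked by Rd2; b2: attacked by Nd1.
Legal moves for Black: none.
Not in check and no legal moves → stalemate.

stalemate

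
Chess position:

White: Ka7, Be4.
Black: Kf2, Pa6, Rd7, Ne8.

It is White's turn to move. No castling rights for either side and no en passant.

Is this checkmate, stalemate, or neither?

neither

White to move; white king on a7.
In check: yes, from the black rook on d7.
King squares — a6: available; b6: available; b7: attacked by Rd7; a8: available; b8: available.
Legal moves for White: Kb8, Ka8, Kb6, Kxa6, Bb7.
White is in check but has 5 legal moves → neither.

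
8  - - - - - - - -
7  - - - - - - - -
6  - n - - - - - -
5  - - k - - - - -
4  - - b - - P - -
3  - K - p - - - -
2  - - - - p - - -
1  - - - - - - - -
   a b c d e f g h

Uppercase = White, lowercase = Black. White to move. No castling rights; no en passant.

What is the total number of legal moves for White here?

White to move; king on b3.
In check: yes, from the black bishop on c4.
Legal moves: Kc3, Ka3, Kb2.
Count: 3.

3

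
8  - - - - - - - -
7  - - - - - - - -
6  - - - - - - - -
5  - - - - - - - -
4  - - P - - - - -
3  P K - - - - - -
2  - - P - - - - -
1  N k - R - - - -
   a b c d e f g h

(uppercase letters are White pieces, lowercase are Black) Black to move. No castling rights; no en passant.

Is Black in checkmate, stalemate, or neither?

Black to move; black king on b1.
In check: yes, from the white rook on d1.
King squares — a1: attacked by Rd1; c1: attacked by Rd1; a2: attacked by Kb3; b2: attacked by Kb3; c2: attacked by Na1.
Legal moves for Black: none.
In check with no legal moves → checkmate.

checkmate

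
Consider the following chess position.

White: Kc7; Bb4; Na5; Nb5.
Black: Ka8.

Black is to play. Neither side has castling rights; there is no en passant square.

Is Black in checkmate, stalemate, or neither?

stalemate

Black to move; black king on a8.
In check: no.
King squares — a7: attacked by Nb5; b7: attacked by Na5; b8: attacked by Kc7.
Legal moves for Black: none.
Not in check and no legal moves → stalemate.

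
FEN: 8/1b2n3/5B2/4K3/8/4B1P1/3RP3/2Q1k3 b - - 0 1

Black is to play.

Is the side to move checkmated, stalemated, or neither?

checkmate

Black to move; black king on e1.
In check: yes, from the white queen on c1.
King squares — d1: attacked by Qc1; f1: attacked by Qc1; d2: attacked by Qc1; e2: attacked by Rd2; f2: attacked by Be3.
Legal moves for Black: none.
In check with no legal moves → checkmate.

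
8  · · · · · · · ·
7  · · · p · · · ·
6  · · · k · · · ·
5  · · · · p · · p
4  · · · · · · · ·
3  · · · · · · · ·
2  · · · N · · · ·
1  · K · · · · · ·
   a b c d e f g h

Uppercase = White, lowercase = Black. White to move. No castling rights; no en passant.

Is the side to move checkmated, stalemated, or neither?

neither

White to move; white king on b1.
In check: no.
Legal moves for White: Ne4+, Nc4+, Nf3, Nb3, Nf1, Kc2, Kb2, Ka2, Kc1, Ka1.
White has 10 legal moves and is not in check → neither.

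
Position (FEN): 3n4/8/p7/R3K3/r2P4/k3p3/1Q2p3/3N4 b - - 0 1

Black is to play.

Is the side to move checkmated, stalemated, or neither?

checkmate

Black to move; black king on a3.
In check: yes, from the white queen on b2.
King squares — a2: attacked by Qb2; b2: attacked by Nd1; b3: attacked by Qb2; a4: own rook; b4: attacked by Qb2.
Legal moves for Black: none.
In check with no legal moves → checkmate.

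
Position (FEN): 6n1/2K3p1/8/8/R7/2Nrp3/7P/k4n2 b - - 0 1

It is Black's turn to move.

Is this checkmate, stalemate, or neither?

neither

Black to move; black king on a1.
In check: yes, from the white rook on a4.
Legal moves for Black: Kb2.
Black is in check but has 1 legal move → neither.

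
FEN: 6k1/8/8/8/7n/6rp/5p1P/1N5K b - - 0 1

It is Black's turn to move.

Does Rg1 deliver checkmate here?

After Rg1: white king on h1; in check: yes, from the black rook on g1.
King squares — g1: attacked by Pf2; g2: attacked by Rg1; h2: own pawn.
White has no legal moves → checkmate.

yes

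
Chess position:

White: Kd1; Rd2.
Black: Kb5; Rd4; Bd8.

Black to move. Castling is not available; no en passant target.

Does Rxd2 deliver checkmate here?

no

After Rxd2: white king on d1; in check: yes, from the black rook on d2.
White has 3 legal replies: Kxd2, Ke1, Kc1.
In check but a legal move exists → not checkmate.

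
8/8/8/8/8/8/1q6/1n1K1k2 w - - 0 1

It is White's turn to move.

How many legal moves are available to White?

White to move; king on d1.
In check: no.
Legal moves: none.
Count: 0.

0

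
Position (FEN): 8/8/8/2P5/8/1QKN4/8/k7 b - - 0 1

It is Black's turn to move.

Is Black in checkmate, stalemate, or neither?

stalemate

Black to move; black king on a1.
In check: no.
King squares — b1: attacked by Qb3; a2: attacked by Qb3; b2: attacked by Qb3.
Legal moves for Black: none.
Not in check and no legal moves → stalemate.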